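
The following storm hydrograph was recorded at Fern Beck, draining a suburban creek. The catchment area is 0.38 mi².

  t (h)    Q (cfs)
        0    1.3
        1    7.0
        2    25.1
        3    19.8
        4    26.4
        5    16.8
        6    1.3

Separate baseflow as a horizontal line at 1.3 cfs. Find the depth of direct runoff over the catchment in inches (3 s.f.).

d ≈ 0.361 in

Direct runoff: 0.0, 5.7, 23.8, 18.5, 25.1, 15.5, 0.0 cfs; ΣQ_DR = 88.60 cfs.
V = ΣQ_DR · Δt = 88.60 × 3600 s = 3.190 × 10^5 ft³.
Over A = 0.38 mi², depth = V / A = 0.361 in.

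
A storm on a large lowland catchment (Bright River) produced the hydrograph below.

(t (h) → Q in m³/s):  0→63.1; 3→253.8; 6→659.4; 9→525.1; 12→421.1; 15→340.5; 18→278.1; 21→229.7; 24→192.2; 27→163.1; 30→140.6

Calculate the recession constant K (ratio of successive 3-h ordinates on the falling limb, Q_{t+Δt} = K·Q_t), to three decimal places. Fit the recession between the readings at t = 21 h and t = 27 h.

K ≈ 0.843

Using the recession-limb readings at t = 21 h and t = 27 h: Q falls from 229.7 to 163.1 m³/s over 2 intervals.
K = (Q₂/Q₁)^(1/2) = (163.1/229.7)^(1/2) = 0.843.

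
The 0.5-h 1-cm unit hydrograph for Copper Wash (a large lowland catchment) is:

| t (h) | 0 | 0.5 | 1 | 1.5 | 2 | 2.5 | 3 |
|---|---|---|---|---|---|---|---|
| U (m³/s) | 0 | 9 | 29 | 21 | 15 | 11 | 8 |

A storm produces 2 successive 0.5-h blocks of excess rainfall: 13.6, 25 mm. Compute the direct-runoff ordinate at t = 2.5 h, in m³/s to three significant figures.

Q ≈ 52.5 m³/s

By discrete convolution, Q_j = Σ (P_i / 10 mm) · U_{j−i}.
At t = 2.5 h (j=5): Q = (13.6/10)·11 + (25/10)·15 = 52.5 m³/s.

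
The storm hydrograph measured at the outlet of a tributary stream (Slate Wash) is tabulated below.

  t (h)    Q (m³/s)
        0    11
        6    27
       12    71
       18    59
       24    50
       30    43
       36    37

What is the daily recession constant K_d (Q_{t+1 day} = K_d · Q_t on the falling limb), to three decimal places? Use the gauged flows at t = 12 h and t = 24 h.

Between t = 12 h and t = 24 h the flow falls from 71 to 50 m³/s over 2×6 h = 12 h.
Per-interval ratio K = (50/71)^(1/2) = 0.8392; K_d = K^(24/6) = 0.496.

K_d ≈ 0.496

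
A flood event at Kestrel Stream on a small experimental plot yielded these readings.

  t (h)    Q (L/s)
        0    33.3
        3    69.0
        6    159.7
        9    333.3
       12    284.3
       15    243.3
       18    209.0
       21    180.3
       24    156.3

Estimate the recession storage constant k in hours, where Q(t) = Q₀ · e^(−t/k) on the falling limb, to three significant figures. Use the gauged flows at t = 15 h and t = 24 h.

k ≈ 20.3 h

On the falling limb, Q drops from 243.3 to 156.3 L/s between t = 15 h and t = 24 h (Δt = 9 h).
k = −Δt / ln(Q₂/Q₁) = −9 / ln(156.3/243.3) = 20.3 h.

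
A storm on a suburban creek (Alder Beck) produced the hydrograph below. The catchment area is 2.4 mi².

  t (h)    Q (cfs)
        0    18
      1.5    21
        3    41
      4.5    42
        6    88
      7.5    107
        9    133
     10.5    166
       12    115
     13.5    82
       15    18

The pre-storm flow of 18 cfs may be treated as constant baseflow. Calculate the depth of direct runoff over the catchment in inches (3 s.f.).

d ≈ 0.613 in

Direct runoff: 0.0, 3.0, 23.0, 24.0, 70.0, 89.0, 115.0, 148.0, 97.0, 64.0, 0.0 cfs; ΣQ_DR = 633.0 cfs.
V = ΣQ_DR · Δt = 633.0 × 5400 s = 3.418 × 10^6 ft³.
Over A = 2.4 mi², depth = V / A = 0.613 in.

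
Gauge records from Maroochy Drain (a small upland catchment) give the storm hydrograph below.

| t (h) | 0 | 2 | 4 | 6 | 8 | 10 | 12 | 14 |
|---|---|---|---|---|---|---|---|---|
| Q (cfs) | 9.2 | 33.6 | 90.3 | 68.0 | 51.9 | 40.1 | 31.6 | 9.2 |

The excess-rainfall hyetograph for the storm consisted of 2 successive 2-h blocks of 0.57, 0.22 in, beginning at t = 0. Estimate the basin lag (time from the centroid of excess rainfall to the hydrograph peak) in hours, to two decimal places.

t_L ≈ 2.44 h

Centroid of excess rainfall: t_c = Σ P_i·t̄_i / ΣP_i = 1.5570 h (block centres at 1, 3 h).
Hydrograph peak occurs at t = 4 h, so basin lag t_L = 4 − 1.5570 = 2.44 h.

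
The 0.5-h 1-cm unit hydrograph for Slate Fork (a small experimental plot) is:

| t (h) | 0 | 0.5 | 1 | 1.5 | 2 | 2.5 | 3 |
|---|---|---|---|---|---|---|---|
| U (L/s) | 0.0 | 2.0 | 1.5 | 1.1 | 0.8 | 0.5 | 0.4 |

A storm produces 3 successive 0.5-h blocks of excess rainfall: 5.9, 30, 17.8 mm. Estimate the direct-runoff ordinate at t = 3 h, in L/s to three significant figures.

By discrete convolution, Q_j = Σ (P_i / 10 mm) · U_{j−i}.
At t = 3 h (j=6): Q = (5.9/10)·0.4 + (30/10)·0.5 + (17.8/10)·0.8 = 3.16 L/s.

Q ≈ 3.16 L/s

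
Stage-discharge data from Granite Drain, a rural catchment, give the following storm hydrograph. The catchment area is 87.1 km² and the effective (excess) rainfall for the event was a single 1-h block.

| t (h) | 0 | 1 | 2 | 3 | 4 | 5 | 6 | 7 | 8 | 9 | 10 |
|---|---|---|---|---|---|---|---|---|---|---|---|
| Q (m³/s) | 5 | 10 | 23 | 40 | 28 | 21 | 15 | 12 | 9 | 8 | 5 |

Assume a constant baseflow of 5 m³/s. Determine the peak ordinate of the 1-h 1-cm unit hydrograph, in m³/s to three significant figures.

Direct runoff: 0.0, 5.0, 18.0, 35.0, 23.0, 16.0, 10.0, 7.0, 4.0, 3.0, 0.0 m³/s; ΣQ_DR = 121.0 m³/s, peak = 35.0 m³/s.
Runoff depth d = ΣQ_DR·Δt / A = 121.0 × 3600 / (87.1 km²) = 5.001 mm.
The 1-cm UH is the DRH scaled by (10 mm)/d, so U_p = 35.0 × 10/5.001 = 70.0 m³/s.

U_p ≈ 70.0 m³/s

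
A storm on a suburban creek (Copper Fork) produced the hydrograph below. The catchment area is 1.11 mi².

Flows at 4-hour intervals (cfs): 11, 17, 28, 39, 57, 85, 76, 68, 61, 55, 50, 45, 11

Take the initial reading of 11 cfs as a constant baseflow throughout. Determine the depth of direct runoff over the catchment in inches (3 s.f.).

Direct runoff: 0.0, 6.0, 17.0, 28.0, 46.0, 74.0, 65.0, 57.0, 50.0, 44.0, 39.0, 34.0, 0.0 cfs; ΣQ_DR = 460.0 cfs.
V = ΣQ_DR · Δt = 460.0 × 14400 s = 6.624 × 10^6 ft³.
Over A = 1.11 mi², depth = V / A = 2.57 in.

d ≈ 2.57 in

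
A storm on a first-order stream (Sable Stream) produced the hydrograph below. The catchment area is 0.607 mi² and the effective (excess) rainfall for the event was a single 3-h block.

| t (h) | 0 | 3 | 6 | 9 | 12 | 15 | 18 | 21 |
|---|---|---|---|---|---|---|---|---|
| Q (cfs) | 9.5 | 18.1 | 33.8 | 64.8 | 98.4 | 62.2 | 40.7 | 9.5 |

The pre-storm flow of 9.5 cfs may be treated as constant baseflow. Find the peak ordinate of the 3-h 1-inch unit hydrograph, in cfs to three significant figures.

Direct runoff: 0.0, 8.6, 24.3, 55.3, 88.9, 52.7, 31.2, 0.0 cfs; ΣQ_DR = 261.0 cfs, peak = 88.9 cfs.
Runoff depth d = ΣQ_DR·Δt / A = 261.0 × 10800 / (0.607 mi²) = 1.999 in.
The 1-inch UH is the DRH scaled by (1 in)/d, so U_p = 88.9 × 1/1.999 = 44.5 cfs.

U_p ≈ 44.5 cfs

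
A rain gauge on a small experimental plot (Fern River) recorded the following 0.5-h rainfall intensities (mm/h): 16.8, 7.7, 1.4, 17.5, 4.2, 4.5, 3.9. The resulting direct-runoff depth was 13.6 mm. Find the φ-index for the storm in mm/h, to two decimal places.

φ ≈ 4.93 mm/h

Only the 3 blocks with intensity above φ contribute runoff: 16.8, 7.7, 17.5 mm/h.
Σ(I−φ)·Δt = d  ⇒  (16.8+7.7+17.5 − 3φ)·0.5 = 13.6
φ = (42.00 − 13.6/0.5) / 3 = 4.93 mm/h.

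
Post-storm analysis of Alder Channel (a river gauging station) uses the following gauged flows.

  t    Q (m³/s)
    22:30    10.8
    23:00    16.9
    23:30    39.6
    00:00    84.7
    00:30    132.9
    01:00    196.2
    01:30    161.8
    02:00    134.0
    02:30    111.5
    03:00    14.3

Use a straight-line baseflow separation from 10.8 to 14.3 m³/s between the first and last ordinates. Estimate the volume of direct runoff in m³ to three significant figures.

Direct-runoff ordinates (Q − Q_b): 0.00, 5.71, 28.02, 72.73, 120.54, 183.46, 148.67, 120.48, 97.59, 0.00 m³/s.
ΣQ_DR = 777.2 m³/s.
With Δt = 0.5 h = 1800 s, V = ΣQ_DR · Δt = 777.2 × 1800 = 1.40 × 10^6 m³.

V ≈ 1.40 × 10^6 m³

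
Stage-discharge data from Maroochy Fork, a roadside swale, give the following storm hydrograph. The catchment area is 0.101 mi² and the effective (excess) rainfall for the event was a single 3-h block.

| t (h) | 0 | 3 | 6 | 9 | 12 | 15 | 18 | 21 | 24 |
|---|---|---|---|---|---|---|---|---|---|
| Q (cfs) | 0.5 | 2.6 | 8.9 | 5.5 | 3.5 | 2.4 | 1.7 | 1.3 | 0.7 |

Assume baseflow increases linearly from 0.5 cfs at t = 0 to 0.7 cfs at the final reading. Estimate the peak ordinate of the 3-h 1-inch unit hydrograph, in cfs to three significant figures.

Direct runoff: 0.00, 2.08, 8.35, 4.92, 2.90, 1.77, 1.05, 0.62, 0.00 cfs; ΣQ_DR = 21.70 cfs, peak = 8.35 cfs.
Runoff depth d = ΣQ_DR·Δt / A = 21.70 × 10800 / (0.101 mi²) = 0.9988 in.
The 1-inch UH is the DRH scaled by (1 in)/d, so U_p = 8.35 × 1/0.9988 = 8.36 cfs.

U_p ≈ 8.36 cfs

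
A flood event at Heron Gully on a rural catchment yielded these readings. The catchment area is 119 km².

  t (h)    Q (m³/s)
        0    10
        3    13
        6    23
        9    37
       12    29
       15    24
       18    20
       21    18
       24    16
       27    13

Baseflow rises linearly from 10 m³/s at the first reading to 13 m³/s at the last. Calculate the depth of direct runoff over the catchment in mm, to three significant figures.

d ≈ 7.99 mm

Direct runoff: 0.00, 2.67, 12.33, 26.00, 17.67, 12.33, 8.00, 5.67, 3.33, 0.00 m³/s; ΣQ_DR = 88.00 m³/s.
V = ΣQ_DR · Δt = 88.00 × 10800 s = 9.504 × 10^5 m³.
Over A = 119 km², depth = V / A = 7.99 mm.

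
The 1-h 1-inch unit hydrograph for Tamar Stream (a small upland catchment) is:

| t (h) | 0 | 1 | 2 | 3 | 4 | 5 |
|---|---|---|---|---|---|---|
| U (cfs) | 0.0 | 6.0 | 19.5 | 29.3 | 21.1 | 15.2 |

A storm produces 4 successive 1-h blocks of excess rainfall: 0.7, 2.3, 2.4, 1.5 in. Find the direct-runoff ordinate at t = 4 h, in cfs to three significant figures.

Q ≈ 138 cfs

By discrete convolution, Q_j = Σ (P_i / 1 in) · U_{j−i}.
At t = 4 h (j=4): Q = (0.7/1)·21.1 + (2.3/1)·29.3 + (2.4/1)·19.5 + (1.5/1)·6.0 = 138 cfs.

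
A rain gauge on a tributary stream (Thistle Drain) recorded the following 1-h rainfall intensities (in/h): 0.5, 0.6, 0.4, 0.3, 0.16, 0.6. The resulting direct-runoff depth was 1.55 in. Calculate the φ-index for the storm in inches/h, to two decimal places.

φ ≈ 0.17 in/h

Only the 5 blocks with intensity above φ contribute runoff: 0.5, 0.6, 0.4, 0.3, 0.6 in/h.
Σ(I−φ)·Δt = d  ⇒  (0.5+0.6+0.4+0.3+0.6 − 5φ)·1 = 1.55
φ = (2.400 − 1.55/1) / 5 = 0.17 in/h.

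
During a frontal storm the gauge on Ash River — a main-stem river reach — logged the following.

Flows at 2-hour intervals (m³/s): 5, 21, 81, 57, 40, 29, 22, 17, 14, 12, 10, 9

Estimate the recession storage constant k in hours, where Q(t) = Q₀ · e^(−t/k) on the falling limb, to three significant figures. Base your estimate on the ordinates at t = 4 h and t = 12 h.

k ≈ 6.14 h

On the falling limb, Q drops from 81 to 22 m³/s between t = 4 h and t = 12 h (Δt = 8 h).
k = −Δt / ln(Q₂/Q₁) = −8 / ln(22/81) = 6.14 h.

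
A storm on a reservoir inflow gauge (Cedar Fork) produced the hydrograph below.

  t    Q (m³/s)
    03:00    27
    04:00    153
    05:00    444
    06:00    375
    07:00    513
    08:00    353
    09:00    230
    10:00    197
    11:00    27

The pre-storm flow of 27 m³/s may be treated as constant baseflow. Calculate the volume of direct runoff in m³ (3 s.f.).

V ≈ 7.47 × 10^6 m³

Direct-runoff ordinates (Q − Q_b): 0.0, 126.0, 417.0, 348.0, 486.0, 326.0, 203.0, 170.0, 0.0 m³/s.
ΣQ_DR = 2076 m³/s.
With Δt = 1 h = 3600 s, V = ΣQ_DR · Δt = 2076 × 3600 = 7.47 × 10^6 m³.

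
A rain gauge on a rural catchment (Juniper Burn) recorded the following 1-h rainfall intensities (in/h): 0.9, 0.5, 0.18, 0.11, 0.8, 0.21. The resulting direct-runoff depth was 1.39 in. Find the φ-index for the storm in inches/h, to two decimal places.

φ ≈ 0.27 in/h

Only the 3 blocks with intensity above φ contribute runoff: 0.9, 0.5, 0.8 in/h.
Σ(I−φ)·Δt = d  ⇒  (0.9+0.5+0.8 − 3φ)·1 = 1.39
φ = (2.200 − 1.39/1) / 3 = 0.27 in/h.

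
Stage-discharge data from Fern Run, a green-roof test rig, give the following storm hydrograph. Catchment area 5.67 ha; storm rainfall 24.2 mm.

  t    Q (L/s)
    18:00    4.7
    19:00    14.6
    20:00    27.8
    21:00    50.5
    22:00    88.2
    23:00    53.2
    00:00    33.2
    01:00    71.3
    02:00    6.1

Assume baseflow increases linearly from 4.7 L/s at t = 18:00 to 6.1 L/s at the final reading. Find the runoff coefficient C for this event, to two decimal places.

ΣQ_DR = 301.0 L/s; V = ΣQ_DR·Δt = 1.084 × 10^6 L.
Runoff depth d = V / A = 19.11 mm.
C = d / P = 19.11 / 24.2 = 0.79.

C ≈ 0.79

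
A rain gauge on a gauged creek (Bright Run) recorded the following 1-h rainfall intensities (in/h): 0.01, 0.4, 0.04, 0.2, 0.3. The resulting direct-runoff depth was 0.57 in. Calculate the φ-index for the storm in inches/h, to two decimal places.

φ ≈ 0.11 in/h

Only the 3 blocks with intensity above φ contribute runoff: 0.4, 0.2, 0.3 in/h.
Σ(I−φ)·Δt = d  ⇒  (0.4+0.2+0.3 − 3φ)·1 = 0.57
φ = (0.9000 − 0.57/1) / 3 = 0.11 in/h.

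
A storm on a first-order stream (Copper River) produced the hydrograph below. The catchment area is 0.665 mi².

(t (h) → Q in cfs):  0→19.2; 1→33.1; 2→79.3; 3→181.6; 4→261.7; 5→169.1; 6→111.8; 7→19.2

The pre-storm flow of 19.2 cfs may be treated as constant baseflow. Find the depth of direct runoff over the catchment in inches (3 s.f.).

d ≈ 1.68 in

Direct runoff: 0.0, 13.9, 60.1, 162.4, 242.5, 149.9, 92.6, 0.0 cfs; ΣQ_DR = 721.4 cfs.
V = ΣQ_DR · Δt = 721.4 × 3600 s = 2.597 × 10^6 ft³.
Over A = 0.665 mi², depth = V / A = 1.68 in.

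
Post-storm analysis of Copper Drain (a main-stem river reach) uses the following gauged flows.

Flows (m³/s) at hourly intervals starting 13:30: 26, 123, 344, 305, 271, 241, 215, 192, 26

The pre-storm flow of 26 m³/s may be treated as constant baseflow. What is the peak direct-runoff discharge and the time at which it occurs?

Q_p = 318.0 m³/s at t = 15:30

Subtracting baseflow gives direct-runoff ordinates: 0.0, 97.0, 318.0, 279.0, 245.0, 215.0, 189.0, 166.0, 0.0 m³/s.
The maximum is 318.0 m³/s, occurring at the reading for t = 15:30.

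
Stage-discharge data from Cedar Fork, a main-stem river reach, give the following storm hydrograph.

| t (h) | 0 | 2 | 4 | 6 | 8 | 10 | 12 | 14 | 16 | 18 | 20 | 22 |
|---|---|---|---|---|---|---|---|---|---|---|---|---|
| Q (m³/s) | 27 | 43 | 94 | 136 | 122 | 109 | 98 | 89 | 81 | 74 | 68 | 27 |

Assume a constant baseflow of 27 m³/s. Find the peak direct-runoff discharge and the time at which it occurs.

Subtracting baseflow gives direct-runoff ordinates: 0.0, 16.0, 67.0, 109.0, 95.0, 82.0, 71.0, 62.0, 54.0, 47.0, 41.0, 0.0 m³/s.
The maximum is 109.0 m³/s, occurring at the reading for t = 6 h.

Q_p = 109.0 m³/s at t = 6 h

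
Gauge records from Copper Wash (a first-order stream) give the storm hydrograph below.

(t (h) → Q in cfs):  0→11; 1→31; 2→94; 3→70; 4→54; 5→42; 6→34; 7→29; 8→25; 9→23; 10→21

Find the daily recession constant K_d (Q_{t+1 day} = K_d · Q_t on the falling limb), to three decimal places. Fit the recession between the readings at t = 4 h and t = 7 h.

Between t = 4 h and t = 7 h the flow falls from 54 to 29 cfs over 3×1 h = 3 h.
Per-interval ratio K = (29/54)^(1/3) = 0.8128; K_d = K^(24/1) = 0.007.

K_d ≈ 0.007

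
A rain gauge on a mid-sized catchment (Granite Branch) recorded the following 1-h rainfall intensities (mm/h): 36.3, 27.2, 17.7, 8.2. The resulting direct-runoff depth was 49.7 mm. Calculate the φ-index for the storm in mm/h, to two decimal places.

φ ≈ 10.50 mm/h

Only the 3 blocks with intensity above φ contribute runoff: 36.3, 27.2, 17.7 mm/h.
Σ(I−φ)·Δt = d  ⇒  (36.3+27.2+17.7 − 3φ)·1 = 49.7
φ = (81.20 − 49.7/1) / 3 = 10.50 mm/h.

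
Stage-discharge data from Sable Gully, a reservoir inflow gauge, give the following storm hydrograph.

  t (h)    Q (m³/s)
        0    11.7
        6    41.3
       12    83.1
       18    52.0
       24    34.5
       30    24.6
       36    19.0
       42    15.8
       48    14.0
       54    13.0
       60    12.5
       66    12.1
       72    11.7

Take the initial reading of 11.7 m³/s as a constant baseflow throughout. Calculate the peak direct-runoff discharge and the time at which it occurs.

Subtracting baseflow gives direct-runoff ordinates: 0.0, 29.6, 71.4, 40.3, 22.8, 12.9, 7.3, 4.1, 2.3, 1.3, 0.8, 0.4, 0.0 m³/s.
The maximum is 71.4 m³/s, occurring at the reading for t = 12 h.

Q_p = 71.4 m³/s at t = 12 h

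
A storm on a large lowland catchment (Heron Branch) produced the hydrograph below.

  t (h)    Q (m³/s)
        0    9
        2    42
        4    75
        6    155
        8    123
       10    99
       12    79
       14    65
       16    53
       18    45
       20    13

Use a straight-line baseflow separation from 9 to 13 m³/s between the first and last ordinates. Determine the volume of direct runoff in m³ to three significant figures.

Direct-runoff ordinates (Q − Q_b): 0.00, 32.60, 65.20, 144.80, 112.40, 88.00, 67.60, 53.20, 40.80, 32.40, 0.00 m³/s.
ΣQ_DR = 637.0 m³/s.
With Δt = 2 h = 7200 s, V = ΣQ_DR · Δt = 637.0 × 7200 = 4.59 × 10^6 m³.

V ≈ 4.59 × 10^6 m³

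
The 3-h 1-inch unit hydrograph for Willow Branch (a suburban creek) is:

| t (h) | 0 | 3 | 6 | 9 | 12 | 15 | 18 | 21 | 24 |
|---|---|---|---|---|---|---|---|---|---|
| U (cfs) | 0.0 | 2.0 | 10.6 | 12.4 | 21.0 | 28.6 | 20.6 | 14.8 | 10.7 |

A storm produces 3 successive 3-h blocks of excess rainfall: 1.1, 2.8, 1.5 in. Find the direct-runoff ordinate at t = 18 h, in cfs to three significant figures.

By discrete convolution, Q_j = Σ (P_i / 1 in) · U_{j−i}.
At t = 18 h (j=6): Q = (1.1/1)·20.6 + (2.8/1)·28.6 + (1.5/1)·21.0 = 134 cfs.

Q ≈ 134 cfs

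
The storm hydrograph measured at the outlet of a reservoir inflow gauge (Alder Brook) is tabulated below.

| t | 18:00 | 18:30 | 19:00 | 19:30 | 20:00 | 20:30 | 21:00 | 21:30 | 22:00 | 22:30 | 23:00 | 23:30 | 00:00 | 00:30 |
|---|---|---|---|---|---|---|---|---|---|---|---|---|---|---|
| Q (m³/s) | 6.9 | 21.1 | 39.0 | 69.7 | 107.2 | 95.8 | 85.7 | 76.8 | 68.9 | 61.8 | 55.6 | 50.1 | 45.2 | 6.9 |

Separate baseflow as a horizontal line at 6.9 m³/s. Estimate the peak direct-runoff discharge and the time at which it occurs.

Subtracting baseflow gives direct-runoff ordinates: 0.0, 14.2, 32.1, 62.8, 100.3, 88.9, 78.8, 69.9, 62.0, 54.9, 48.7, 43.2, 38.3, 0.0 m³/s.
The maximum is 100.3 m³/s, occurring at the reading for t = 20:00.

Q_p = 100.3 m³/s at t = 20:00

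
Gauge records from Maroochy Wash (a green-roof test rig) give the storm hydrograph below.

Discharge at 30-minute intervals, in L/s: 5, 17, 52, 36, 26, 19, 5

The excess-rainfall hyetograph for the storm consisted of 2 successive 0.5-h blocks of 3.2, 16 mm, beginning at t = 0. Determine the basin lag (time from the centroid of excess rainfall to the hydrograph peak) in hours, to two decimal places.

Centroid of excess rainfall: t_c = Σ P_i·t̄_i / ΣP_i = 0.6667 h (block centres at 0.25, 0.75 h).
Hydrograph peak occurs at t = 1 h, so basin lag t_L = 1 − 0.6667 = 0.33 h.

t_L ≈ 0.33 h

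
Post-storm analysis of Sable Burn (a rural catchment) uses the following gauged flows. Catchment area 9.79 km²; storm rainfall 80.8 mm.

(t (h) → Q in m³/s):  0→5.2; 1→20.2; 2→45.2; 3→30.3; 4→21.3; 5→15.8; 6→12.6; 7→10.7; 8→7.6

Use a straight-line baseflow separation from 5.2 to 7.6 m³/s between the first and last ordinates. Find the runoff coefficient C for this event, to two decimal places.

C ≈ 0.51

ΣQ_DR = 111.3 m³/s; V = ΣQ_DR·Δt = 4.007 × 10^5 m³.
Runoff depth d = V / A = 40.93 mm.
C = d / P = 40.93 / 80.8 = 0.51.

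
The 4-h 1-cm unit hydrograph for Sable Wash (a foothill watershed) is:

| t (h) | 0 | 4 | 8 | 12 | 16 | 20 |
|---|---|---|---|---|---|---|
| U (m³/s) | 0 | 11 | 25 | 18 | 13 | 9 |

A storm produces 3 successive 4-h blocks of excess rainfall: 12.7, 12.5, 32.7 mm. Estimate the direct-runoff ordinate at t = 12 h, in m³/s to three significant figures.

By discrete convolution, Q_j = Σ (P_i / 10 mm) · U_{j−i}.
At t = 12 h (j=3): Q = (12.7/10)·18 + (12.5/10)·25 + (32.7/10)·11 = 90.1 m³/s.

Q ≈ 90.1 m³/s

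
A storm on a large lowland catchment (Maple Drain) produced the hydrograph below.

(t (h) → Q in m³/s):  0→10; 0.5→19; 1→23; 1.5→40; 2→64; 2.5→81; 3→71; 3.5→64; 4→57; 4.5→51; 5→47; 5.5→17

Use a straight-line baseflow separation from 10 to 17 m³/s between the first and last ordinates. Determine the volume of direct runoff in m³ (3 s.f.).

Direct-runoff ordinates (Q − Q_b): 0.00, 8.36, 11.73, 28.09, 51.45, 67.82, 57.18, 49.55, 41.91, 35.27, 30.64, 0.00 m³/s.
ΣQ_DR = 382.0 m³/s.
With Δt = 0.5 h = 1800 s, V = ΣQ_DR · Δt = 382.0 × 1800 = 6.88 × 10^5 m³.

V ≈ 6.88 × 10^5 m³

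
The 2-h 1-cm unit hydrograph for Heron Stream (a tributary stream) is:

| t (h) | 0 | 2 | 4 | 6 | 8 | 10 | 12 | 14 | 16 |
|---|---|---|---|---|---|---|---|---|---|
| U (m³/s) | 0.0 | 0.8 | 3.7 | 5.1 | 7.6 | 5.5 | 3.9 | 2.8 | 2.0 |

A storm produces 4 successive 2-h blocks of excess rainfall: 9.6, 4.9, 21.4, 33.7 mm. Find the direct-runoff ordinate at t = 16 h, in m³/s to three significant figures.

Q ≈ 30.2 m³/s

By discrete convolution, Q_j = Σ (P_i / 10 mm) · U_{j−i}.
At t = 16 h (j=8): Q = (9.6/10)·2.0 + (4.9/10)·2.8 + (21.4/10)·3.9 + (33.7/10)·5.5 = 30.2 m³/s.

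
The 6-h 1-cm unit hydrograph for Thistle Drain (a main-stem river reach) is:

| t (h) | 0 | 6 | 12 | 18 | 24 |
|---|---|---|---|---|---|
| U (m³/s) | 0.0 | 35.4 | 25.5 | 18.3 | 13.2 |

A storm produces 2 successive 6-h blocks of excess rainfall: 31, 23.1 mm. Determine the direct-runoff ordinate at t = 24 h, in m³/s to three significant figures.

By discrete convolution, Q_j = Σ (P_i / 10 mm) · U_{j−i}.
At t = 24 h (j=4): Q = (31/10)·13.2 + (23.1/10)·18.3 = 83.2 m³/s.

Q ≈ 83.2 m³/s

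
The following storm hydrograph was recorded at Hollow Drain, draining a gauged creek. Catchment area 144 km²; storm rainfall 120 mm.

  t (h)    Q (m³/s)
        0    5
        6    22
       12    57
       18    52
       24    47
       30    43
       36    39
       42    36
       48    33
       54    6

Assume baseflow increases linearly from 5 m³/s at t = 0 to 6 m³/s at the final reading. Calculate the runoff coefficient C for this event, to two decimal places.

ΣQ_DR = 285.0 m³/s; V = ΣQ_DR·Δt = 6.156 × 10^6 m³.
Runoff depth d = V / A = 42.75 mm.
C = d / P = 42.75 / 120 = 0.36.

C ≈ 0.36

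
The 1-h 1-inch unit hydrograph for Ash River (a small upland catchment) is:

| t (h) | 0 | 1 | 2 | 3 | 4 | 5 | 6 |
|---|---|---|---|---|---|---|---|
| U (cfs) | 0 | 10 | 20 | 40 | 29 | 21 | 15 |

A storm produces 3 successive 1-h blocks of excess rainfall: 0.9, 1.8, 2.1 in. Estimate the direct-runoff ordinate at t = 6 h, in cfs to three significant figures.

Q ≈ 112 cfs

By discrete convolution, Q_j = Σ (P_i / 1 in) · U_{j−i}.
At t = 6 h (j=6): Q = (0.9/1)·15 + (1.8/1)·21 + (2.1/1)·29 = 112 cfs.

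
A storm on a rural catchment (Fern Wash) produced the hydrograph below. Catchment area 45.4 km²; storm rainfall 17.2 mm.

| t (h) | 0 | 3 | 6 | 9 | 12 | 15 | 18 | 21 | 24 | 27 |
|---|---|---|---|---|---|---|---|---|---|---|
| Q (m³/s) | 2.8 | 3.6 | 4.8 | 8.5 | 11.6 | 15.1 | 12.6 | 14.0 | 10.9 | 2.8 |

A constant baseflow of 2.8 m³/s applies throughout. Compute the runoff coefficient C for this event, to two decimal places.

C ≈ 0.81

ΣQ_DR = 58.70 m³/s; V = ΣQ_DR·Δt = 6.340 × 10^5 m³.
Runoff depth d = V / A = 13.96 mm.
C = d / P = 13.96 / 17.2 = 0.81.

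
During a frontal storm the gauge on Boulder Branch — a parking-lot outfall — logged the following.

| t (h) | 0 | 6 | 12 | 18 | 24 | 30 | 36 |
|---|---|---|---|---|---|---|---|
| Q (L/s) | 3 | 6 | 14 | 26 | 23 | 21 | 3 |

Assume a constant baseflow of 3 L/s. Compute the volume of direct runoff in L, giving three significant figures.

Direct-runoff ordinates (Q − Q_b): 0.0, 3.0, 11.0, 23.0, 20.0, 18.0, 0.0 L/s.
ΣQ_DR = 75.00 L/s.
With Δt = 6 h = 21600 s, V = ΣQ_DR · Δt = 75.00 × 21600 = 1.62 × 10^6 L.

V ≈ 1.62 × 10^6 L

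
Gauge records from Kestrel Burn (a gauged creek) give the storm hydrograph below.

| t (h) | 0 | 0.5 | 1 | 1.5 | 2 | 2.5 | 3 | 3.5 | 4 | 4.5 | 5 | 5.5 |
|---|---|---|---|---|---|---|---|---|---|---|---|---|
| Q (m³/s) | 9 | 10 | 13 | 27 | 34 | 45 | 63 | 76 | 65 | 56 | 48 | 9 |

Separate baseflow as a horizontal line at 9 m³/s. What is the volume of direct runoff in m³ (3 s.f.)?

V ≈ 6.25 × 10^5 m³

Direct-runoff ordinates (Q − Q_b): 0.0, 1.0, 4.0, 18.0, 25.0, 36.0, 54.0, 67.0, 56.0, 47.0, 39.0, 0.0 m³/s.
ΣQ_DR = 347.0 m³/s.
With Δt = 0.5 h = 1800 s, V = ΣQ_DR · Δt = 347.0 × 1800 = 6.25 × 10^5 m³.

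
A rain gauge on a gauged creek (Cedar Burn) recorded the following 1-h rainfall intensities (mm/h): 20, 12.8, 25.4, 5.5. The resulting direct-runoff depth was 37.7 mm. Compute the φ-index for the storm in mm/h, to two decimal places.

Only the 3 blocks with intensity above φ contribute runoff: 20, 12.8, 25.4 mm/h.
Σ(I−φ)·Δt = d  ⇒  (20+12.8+25.4 − 3φ)·1 = 37.7
φ = (58.20 − 37.7/1) / 3 = 6.83 mm/h.

φ ≈ 6.83 mm/h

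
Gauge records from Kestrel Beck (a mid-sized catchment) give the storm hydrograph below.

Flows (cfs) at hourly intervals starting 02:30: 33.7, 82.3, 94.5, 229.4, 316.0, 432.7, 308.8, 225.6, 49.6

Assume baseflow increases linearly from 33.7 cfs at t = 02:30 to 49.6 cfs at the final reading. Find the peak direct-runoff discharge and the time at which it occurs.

Q_p = 389.06 cfs at t = 07:30

Subtracting baseflow gives direct-runoff ordinates: 0.00, 46.61, 56.83, 189.74, 274.35, 389.06, 263.18, 177.99, 0.00 cfs.
The maximum is 389.06 cfs, occurring at the reading for t = 07:30.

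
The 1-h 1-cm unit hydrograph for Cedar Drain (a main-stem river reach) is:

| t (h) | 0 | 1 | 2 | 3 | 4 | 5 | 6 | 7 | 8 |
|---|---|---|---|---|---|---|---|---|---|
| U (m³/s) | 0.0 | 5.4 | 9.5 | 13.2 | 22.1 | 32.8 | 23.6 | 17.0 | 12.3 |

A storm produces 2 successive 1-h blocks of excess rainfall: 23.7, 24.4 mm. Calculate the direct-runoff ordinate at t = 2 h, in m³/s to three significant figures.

By discrete convolution, Q_j = Σ (P_i / 10 mm) · U_{j−i}.
At t = 2 h (j=2): Q = (23.7/10)·9.5 + (24.4/10)·5.4 = 35.7 m³/s.

Q ≈ 35.7 m³/s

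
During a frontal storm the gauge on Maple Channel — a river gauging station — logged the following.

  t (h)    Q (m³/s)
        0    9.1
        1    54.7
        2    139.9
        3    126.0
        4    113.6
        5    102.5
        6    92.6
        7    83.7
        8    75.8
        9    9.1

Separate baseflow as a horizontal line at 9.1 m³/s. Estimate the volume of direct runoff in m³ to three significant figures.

V ≈ 2.58 × 10^6 m³

Direct-runoff ordinates (Q − Q_b): 0.0, 45.6, 130.8, 116.9, 104.5, 93.4, 83.5, 74.6, 66.7, 0.0 m³/s.
ΣQ_DR = 716.0 m³/s.
With Δt = 1 h = 3600 s, V = ΣQ_DR · Δt = 716.0 × 3600 = 2.58 × 10^6 m³.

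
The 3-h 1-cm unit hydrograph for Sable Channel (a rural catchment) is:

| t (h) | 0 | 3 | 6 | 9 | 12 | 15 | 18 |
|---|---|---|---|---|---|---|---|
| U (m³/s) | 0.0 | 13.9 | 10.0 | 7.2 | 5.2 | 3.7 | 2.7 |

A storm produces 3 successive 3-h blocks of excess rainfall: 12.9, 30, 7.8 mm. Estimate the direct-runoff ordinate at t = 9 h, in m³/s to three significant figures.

By discrete convolution, Q_j = Σ (P_i / 10 mm) · U_{j−i}.
At t = 9 h (j=3): Q = (12.9/10)·7.2 + (30/10)·10.0 + (7.8/10)·13.9 = 50.1 m³/s.

Q ≈ 50.1 m³/s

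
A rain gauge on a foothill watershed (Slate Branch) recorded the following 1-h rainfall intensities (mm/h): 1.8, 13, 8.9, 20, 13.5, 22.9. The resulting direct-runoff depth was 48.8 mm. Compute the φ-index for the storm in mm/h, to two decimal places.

φ ≈ 5.90 mm/h

Only the 5 blocks with intensity above φ contribute runoff: 13, 8.9, 20, 13.5, 22.9 mm/h.
Σ(I−φ)·Δt = d  ⇒  (13+8.9+20+13.5+22.9 − 5φ)·1 = 48.8
φ = (78.30 − 48.8/1) / 5 = 5.90 mm/h.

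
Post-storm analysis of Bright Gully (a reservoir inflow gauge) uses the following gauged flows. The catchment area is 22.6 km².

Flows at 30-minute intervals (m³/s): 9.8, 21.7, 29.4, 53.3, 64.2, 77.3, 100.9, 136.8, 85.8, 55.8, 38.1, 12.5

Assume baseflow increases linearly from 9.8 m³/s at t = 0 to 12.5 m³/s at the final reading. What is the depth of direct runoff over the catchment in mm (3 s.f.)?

d ≈ 43.9 mm

Direct runoff: 0.00, 11.65, 19.11, 42.76, 53.42, 66.27, 89.63, 125.28, 74.04, 43.79, 25.85, 0.00 m³/s; ΣQ_DR = 551.8 m³/s.
V = ΣQ_DR · Δt = 551.8 × 1800 s = 9.932 × 10^5 m³.
Over A = 22.6 km², depth = V / A = 43.9 mm.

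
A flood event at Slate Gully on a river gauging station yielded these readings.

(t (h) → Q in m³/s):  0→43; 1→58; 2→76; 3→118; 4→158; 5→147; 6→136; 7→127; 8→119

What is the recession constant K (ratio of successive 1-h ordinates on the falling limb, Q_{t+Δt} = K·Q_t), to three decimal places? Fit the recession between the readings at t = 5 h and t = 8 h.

K ≈ 0.932

Using the recession-limb readings at t = 5 h and t = 8 h: Q falls from 147 to 119 m³/s over 3 intervals.
K = (Q₂/Q₁)^(1/3) = (119/147)^(1/3) = 0.932.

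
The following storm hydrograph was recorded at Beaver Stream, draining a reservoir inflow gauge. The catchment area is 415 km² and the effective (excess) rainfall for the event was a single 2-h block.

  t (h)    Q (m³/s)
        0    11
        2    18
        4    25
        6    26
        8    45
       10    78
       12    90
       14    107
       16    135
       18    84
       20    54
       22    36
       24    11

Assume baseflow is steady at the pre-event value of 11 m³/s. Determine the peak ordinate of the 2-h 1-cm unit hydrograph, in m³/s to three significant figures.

Direct runoff: 0.0, 7.0, 14.0, 15.0, 34.0, 67.0, 79.0, 96.0, 124.0, 73.0, 43.0, 25.0, 0.0 m³/s; ΣQ_DR = 577.0 m³/s, peak = 124.0 m³/s.
Runoff depth d = ΣQ_DR·Δt / A = 577.0 × 7200 / (415 km²) = 10.01 mm.
The 1-cm UH is the DRH scaled by (10 mm)/d, so U_p = 124.0 × 10/10.01 = 124 m³/s.

U_p ≈ 124 m³/s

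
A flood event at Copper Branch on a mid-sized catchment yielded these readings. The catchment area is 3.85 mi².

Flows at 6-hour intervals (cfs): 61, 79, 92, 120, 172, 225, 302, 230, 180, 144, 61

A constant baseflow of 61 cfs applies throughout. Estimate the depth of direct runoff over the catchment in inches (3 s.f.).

Direct runoff: 0.0, 18.0, 31.0, 59.0, 111.0, 164.0, 241.0, 169.0, 119.0, 83.0, 0.0 cfs; ΣQ_DR = 995.0 cfs.
V = ΣQ_DR · Δt = 995.0 × 21600 s = 2.149 × 10^7 ft³.
Over A = 3.85 mi², depth = V / A = 2.40 in.

d ≈ 2.40 in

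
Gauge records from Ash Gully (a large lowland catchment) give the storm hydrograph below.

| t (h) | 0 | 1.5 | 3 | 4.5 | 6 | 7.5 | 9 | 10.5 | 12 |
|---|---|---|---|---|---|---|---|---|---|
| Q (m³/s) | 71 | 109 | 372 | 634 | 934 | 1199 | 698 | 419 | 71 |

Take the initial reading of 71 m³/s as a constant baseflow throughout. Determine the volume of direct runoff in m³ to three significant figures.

Direct-runoff ordinates (Q − Q_b): 0.0, 38.0, 301.0, 563.0, 863.0, 1128.0, 627.0, 348.0, 0.0 m³/s.
ΣQ_DR = 3868 m³/s.
With Δt = 1.5 h = 5400 s, V = ΣQ_DR · Δt = 3868 × 5400 = 2.09 × 10^7 m³.

V ≈ 2.09 × 10^7 m³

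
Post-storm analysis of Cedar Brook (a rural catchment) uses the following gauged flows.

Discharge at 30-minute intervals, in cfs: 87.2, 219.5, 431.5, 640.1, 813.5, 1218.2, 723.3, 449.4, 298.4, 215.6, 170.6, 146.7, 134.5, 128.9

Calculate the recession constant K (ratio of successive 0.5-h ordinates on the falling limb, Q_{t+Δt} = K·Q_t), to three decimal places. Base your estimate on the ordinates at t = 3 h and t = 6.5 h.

K ≈ 0.782

Using the recession-limb readings at t = 3 h and t = 6.5 h: Q falls from 723.3 to 128.9 cfs over 7 intervals.
K = (Q₂/Q₁)^(1/7) = (128.9/723.3)^(1/7) = 0.782.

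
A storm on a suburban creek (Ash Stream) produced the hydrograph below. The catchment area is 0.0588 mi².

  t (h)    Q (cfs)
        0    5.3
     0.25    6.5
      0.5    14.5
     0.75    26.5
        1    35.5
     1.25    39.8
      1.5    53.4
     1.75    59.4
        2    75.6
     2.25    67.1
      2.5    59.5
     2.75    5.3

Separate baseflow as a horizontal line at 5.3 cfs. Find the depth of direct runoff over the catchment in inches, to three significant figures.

d ≈ 2.54 in

Direct runoff: 0.0, 1.2, 9.2, 21.2, 30.2, 34.5, 48.1, 54.1, 70.3, 61.8, 54.2, 0.0 cfs; ΣQ_DR = 384.8 cfs.
V = ΣQ_DR · Δt = 384.8 × 900 s = 3.463 × 10^5 ft³.
Over A = 0.0588 mi², depth = V / A = 2.54 in.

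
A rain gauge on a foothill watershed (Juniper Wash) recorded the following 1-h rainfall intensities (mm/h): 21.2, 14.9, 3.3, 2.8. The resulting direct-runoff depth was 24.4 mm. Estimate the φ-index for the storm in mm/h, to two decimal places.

φ ≈ 5.85 mm/h

Only the 2 blocks with intensity above φ contribute runoff: 21.2, 14.9 mm/h.
Σ(I−φ)·Δt = d  ⇒  (21.2+14.9 − 2φ)·1 = 24.4
φ = (36.10 − 24.4/1) / 2 = 5.85 mm/h.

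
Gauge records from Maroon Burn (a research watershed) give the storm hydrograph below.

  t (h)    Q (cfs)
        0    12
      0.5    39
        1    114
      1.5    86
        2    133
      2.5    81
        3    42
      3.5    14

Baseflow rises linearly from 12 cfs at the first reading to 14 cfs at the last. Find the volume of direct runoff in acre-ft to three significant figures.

V ≈ 17.2 acre-ft

Direct-runoff ordinates (Q − Q_b): 0.00, 26.71, 101.43, 73.14, 119.86, 67.57, 28.29, 0.00 cfs.
ΣQ_DR = 417.0 cfs.
With Δt = 0.5 h = 1800 s, V = ΣQ_DR · Δt = 417.0 × 1800 = 7.51 × 10^5 ft³ = 17.2 acre-ft.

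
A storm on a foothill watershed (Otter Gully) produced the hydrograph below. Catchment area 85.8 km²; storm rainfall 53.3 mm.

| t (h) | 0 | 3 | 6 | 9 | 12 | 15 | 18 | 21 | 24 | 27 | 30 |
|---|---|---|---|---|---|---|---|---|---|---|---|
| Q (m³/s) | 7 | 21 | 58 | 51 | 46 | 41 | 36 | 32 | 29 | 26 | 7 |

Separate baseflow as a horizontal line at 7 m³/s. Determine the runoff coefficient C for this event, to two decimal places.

ΣQ_DR = 277.0 m³/s; V = ΣQ_DR·Δt = 2.992 × 10^6 m³.
Runoff depth d = V / A = 34.87 mm.
C = d / P = 34.87 / 53.3 = 0.65.

C ≈ 0.65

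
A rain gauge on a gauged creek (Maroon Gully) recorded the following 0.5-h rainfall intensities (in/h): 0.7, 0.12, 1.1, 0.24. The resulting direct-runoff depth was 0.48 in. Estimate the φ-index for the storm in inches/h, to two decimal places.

φ ≈ 0.42 in/h

Only the 2 blocks with intensity above φ contribute runoff: 0.7, 1.1 in/h.
Σ(I−φ)·Δt = d  ⇒  (0.7+1.1 − 2φ)·0.5 = 0.48
φ = (1.800 − 0.48/0.5) / 2 = 0.42 in/h.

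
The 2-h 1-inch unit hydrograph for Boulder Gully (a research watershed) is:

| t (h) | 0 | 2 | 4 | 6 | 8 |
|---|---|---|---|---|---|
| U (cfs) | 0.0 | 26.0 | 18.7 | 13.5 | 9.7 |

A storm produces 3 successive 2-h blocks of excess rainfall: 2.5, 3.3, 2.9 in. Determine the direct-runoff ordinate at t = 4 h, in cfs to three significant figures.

Q ≈ 133 cfs

By discrete convolution, Q_j = Σ (P_i / 1 in) · U_{j−i}.
At t = 4 h (j=2): Q = (2.5/1)·18.7 + (3.3/1)·26.0 + (2.9/1)·0.0 = 133 cfs.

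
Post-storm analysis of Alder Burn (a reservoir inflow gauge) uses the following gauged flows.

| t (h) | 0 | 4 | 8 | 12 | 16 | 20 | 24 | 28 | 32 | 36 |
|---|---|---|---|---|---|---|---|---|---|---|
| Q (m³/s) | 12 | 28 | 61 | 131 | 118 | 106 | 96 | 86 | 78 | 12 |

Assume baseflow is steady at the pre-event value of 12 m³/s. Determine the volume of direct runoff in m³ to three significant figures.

V ≈ 8.76 × 10^6 m³

Direct-runoff ordinates (Q − Q_b): 0.0, 16.0, 49.0, 119.0, 106.0, 94.0, 84.0, 74.0, 66.0, 0.0 m³/s.
ΣQ_DR = 608.0 m³/s.
With Δt = 4 h = 14400 s, V = ΣQ_DR · Δt = 608.0 × 14400 = 8.76 × 10^6 m³.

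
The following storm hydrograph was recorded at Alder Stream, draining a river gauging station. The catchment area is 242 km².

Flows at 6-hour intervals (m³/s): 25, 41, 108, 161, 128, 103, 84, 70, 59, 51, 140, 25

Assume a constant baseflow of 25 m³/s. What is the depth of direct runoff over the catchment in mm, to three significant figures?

d ≈ 62.0 mm

Direct runoff: 0.0, 16.0, 83.0, 136.0, 103.0, 78.0, 59.0, 45.0, 34.0, 26.0, 115.0, 0.0 m³/s; ΣQ_DR = 695.0 m³/s.
V = ΣQ_DR · Δt = 695.0 × 21600 s = 1.501 × 10^7 m³.
Over A = 242 km², depth = V / A = 62.0 mm.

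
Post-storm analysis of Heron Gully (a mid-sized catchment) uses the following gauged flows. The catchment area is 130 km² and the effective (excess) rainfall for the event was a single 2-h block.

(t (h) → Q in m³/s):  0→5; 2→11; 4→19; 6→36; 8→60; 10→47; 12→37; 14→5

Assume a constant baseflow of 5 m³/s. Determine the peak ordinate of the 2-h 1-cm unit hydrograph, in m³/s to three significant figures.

Direct runoff: 0.0, 6.0, 14.0, 31.0, 55.0, 42.0, 32.0, 0.0 m³/s; ΣQ_DR = 180.0 m³/s, peak = 55.0 m³/s.
Runoff depth d = ΣQ_DR·Δt / A = 180.0 × 7200 / (130 km²) = 9.969 mm.
The 1-cm UH is the DRH scaled by (10 mm)/d, so U_p = 55.0 × 10/9.969 = 55.2 m³/s.

U_p ≈ 55.2 m³/s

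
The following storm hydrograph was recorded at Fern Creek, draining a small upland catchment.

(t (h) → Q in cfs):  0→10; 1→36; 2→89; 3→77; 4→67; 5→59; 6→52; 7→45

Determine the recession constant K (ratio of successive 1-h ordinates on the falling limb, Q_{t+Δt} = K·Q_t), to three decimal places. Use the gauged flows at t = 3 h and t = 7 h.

K ≈ 0.874

Using the recession-limb readings at t = 3 h and t = 7 h: Q falls from 77 to 45 cfs over 4 intervals.
K = (Q₂/Q₁)^(1/4) = (45/77)^(1/4) = 0.874.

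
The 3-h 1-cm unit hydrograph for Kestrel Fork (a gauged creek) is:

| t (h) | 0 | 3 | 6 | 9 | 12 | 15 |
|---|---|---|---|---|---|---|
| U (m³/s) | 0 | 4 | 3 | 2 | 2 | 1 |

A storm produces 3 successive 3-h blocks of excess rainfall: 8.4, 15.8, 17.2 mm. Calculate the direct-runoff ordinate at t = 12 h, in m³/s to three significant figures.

Q ≈ 10.0 m³/s

By discrete convolution, Q_j = Σ (P_i / 10 mm) · U_{j−i}.
At t = 12 h (j=4): Q = (8.4/10)·2 + (15.8/10)·2 + (17.2/10)·3 = 10.0 m³/s.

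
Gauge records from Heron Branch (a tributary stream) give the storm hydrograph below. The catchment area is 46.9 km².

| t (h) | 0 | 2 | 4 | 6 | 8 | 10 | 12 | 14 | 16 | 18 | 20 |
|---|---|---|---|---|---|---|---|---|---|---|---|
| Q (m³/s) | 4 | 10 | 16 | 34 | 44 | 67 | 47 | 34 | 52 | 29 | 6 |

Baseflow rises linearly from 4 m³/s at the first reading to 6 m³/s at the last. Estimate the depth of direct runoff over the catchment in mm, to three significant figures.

Direct runoff: 0.00, 5.80, 11.60, 29.40, 39.20, 62.00, 41.80, 28.60, 46.40, 23.20, 0.00 m³/s; ΣQ_DR = 288.0 m³/s.
V = ΣQ_DR · Δt = 288.0 × 7200 s = 2.074 × 10^6 m³.
Over A = 46.9 km², depth = V / A = 44.2 mm.

d ≈ 44.2 mm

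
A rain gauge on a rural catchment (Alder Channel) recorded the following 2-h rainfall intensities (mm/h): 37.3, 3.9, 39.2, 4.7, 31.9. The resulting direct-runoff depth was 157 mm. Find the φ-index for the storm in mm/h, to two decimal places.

Only the 3 blocks with intensity above φ contribute runoff: 37.3, 39.2, 31.9 mm/h.
Σ(I−φ)·Δt = d  ⇒  (37.3+39.2+31.9 − 3φ)·2 = 157
φ = (108.4 − 157/2) / 3 = 9.97 mm/h.

φ ≈ 9.97 mm/h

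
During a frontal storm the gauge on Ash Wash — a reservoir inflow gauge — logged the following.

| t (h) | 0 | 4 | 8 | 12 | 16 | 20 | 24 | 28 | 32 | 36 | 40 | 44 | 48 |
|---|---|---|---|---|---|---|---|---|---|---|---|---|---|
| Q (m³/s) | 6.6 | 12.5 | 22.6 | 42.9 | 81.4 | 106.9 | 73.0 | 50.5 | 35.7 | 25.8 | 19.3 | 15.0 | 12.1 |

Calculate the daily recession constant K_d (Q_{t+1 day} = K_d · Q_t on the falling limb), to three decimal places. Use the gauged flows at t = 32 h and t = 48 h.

Between t = 32 h and t = 48 h the flow falls from 35.7 to 12.1 m³/s over 4×4 h = 16 h.
Per-interval ratio K = (12.1/35.7)^(1/4) = 0.7630; K_d = K^(24/4) = 0.197.

K_d ≈ 0.197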